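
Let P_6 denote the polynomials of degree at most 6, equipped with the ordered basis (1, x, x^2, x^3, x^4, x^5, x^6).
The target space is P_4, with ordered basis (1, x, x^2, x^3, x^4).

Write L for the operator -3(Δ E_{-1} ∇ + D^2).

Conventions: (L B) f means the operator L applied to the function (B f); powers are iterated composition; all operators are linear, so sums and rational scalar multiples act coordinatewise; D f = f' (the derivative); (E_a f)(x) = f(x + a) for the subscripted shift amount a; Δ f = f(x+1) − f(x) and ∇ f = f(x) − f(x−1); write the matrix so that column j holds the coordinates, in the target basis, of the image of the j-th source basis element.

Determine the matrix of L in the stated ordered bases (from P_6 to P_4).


image of 1: 0
image of x: 0
image of x^2: -12
image of x^3: -36x + 18
image of x^4: -72x^2 + 72x - 42
image of x^5: -120x^3 + 180x^2 - 210x + 90
image of x^6: -180x^4 + 360x^3 - 630x^2 + 540x - 186
each image's coordinates form column j of the matrix

the matrix is [[0, 0, -12, 18, -42, 90, -186]; [0, 0, 0, -36, 72, -210, 540]; [0, 0, 0, 0, -72, 180, -630]; [0, 0, 0, 0, 0, -120, 360]; [0, 0, 0, 0, 0, 0, -180]] (rows listed top to bottom)


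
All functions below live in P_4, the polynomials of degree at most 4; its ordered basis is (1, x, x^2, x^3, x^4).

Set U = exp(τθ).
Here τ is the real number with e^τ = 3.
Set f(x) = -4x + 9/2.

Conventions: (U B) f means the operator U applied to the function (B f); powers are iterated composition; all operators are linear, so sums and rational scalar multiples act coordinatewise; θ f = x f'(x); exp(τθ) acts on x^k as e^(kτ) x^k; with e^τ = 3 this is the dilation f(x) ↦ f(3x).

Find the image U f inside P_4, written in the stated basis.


the result is g(x) = -12x + 9/2

exp(τθ) x^k = e^(kτ) x^k; with e^τ = 3 this sends x^k to 3^k x^k
x ↦ 3 x
applying this coordinatewise to f: exp(τθ) f = -12x + 9/2


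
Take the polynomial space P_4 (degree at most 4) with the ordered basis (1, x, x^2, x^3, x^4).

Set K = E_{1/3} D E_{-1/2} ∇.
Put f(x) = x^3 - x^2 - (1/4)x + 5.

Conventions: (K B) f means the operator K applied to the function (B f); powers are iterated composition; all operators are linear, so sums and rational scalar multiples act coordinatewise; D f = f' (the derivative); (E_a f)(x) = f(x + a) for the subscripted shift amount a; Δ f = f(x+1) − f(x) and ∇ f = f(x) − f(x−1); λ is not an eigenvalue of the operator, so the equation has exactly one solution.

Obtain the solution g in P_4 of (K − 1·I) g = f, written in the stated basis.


the result is g(x) = -x^3 + x^2 - (23/4)x + 1

write g with unknown coordinates in the stated basis and equate coefficients in (K − 1·I) g = f
solving from the highest basis element down gives g = -x^3 + x^2 - (23/4)x + 1
check: K g = -6x + 6
so K g − 1·g = x^3 - x^2 - (1/4)x + 5 = f ✓


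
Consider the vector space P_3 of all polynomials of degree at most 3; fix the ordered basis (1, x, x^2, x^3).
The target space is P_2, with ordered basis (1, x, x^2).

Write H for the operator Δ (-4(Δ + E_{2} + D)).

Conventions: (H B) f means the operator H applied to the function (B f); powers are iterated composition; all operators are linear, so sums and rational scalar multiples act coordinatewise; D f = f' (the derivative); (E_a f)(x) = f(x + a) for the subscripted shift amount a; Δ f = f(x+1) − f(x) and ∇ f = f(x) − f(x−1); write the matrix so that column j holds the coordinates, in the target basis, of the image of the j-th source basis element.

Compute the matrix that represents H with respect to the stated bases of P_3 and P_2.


the matrix is [[0, -4, -36, -112]; [0, 0, -8, -108]; [0, 0, 0, -12]] (rows listed top to bottom)

image of 1: 0
image of x: -4
image of x^2: -8x - 36
image of x^3: -12x^2 - 108x - 112
each image's coordinates form column j of the matrix


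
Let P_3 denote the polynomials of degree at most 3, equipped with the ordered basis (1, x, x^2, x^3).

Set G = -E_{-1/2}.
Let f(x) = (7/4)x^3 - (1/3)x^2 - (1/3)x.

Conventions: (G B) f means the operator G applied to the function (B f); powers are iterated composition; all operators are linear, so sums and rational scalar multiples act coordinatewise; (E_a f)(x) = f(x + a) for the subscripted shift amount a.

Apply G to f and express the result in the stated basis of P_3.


E_{-1/2} f = (7/4)x^3 - (71/24)x^2 + (21/16)x - 13/96
(-E_{-1/2}) f = -(7/4)x^3 + (71/24)x^2 - (21/16)x + 13/96

the image equals g(x) = -(7/4)x^3 + (71/24)x^2 - (21/16)x + 13/96


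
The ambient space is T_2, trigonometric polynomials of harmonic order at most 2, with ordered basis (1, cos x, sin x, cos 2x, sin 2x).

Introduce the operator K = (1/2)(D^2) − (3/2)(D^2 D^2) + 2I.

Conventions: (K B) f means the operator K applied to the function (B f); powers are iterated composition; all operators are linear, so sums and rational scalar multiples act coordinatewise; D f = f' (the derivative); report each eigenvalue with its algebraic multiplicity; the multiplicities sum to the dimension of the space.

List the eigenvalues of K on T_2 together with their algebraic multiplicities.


image of 1: 2
image of cos x: 0
image of sin x: 0
image of cos 2x: -24cos 2x
image of sin 2x: -24sin 2x
the matrix is diagonal; its diagonal is (2, 0, 0, -24, -24)
for a triangular matrix the eigenvalues are the diagonal entries, with algebraic multiplicity their repetition count

λ = -24 (multiplicity 2), λ = 0 (multiplicity 2), λ = 2 (multiplicity 1)


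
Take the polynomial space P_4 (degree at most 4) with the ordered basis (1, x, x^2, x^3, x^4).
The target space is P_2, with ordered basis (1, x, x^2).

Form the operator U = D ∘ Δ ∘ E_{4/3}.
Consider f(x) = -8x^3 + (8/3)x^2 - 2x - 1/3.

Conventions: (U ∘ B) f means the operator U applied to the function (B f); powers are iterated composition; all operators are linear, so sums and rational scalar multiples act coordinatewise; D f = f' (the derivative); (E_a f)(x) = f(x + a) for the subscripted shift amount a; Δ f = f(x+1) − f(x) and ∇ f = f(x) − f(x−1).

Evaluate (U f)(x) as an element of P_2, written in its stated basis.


g(x) = -48x - 248/3

E_{4/3} f = -8x^3 - (88/3)x^2 - (338/9)x - 155/9
Δ E_{4/3} f = -24x^2 - (248/3)x - 674/9
D Δ E_{4/3} f = -48x - 248/3


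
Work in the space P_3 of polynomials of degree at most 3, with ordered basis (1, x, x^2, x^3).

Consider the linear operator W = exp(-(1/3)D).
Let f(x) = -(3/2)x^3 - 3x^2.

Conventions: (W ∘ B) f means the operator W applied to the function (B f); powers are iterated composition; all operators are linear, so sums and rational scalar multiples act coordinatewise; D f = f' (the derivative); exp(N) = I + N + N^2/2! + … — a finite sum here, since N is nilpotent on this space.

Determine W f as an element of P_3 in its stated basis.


order-1 term: (3/2)x^2 + 2x
order-2 term: -(1/2)x - 1/3
order-3 term: 1/18
the series for exp(-(1/3)D) f terminates at order 3
exp(-(1/3)D) f = -(3/2)x^3 - (3/2)x^2 + (3/2)x - 5/18

the image equals g(x) = -(3/2)x^3 - (3/2)x^2 + (3/2)x - 5/18


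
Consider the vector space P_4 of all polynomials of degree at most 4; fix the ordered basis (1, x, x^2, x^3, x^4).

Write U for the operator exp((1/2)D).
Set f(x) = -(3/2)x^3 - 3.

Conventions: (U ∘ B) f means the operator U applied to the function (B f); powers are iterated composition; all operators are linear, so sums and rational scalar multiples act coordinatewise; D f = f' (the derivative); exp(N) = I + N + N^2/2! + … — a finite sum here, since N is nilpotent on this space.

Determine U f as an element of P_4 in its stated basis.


g(x) = -(3/2)x^3 - (9/4)x^2 - (9/8)x - 51/16

order-1 term: -(9/4)x^2
order-2 term: -(9/8)x
order-3 term: -3/16
the series for exp((1/2)D) f terminates at order 3
exp((1/2)D) f = -(3/2)x^3 - (9/4)x^2 - (9/8)x - 51/16


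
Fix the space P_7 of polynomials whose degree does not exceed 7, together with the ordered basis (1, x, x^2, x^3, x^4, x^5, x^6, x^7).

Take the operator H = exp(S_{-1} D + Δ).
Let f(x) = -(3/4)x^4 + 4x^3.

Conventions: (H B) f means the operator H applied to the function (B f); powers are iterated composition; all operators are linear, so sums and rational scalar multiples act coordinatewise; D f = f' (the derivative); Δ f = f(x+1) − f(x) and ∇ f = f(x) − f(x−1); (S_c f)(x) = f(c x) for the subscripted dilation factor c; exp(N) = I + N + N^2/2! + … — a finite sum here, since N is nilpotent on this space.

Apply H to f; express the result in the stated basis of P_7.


the result is g(x) = -(3/4)x^4 + 4x^3 + (39/2)x^2 + 9x + 22

order-1 term: (39/2)x^2 + 9x + 13/4
order-2 term: 75/4
the series for exp(S_{-1} D + Δ) f terminates at order 2
exp(S_{-1} D + Δ) f = -(3/4)x^4 + 4x^3 + (39/2)x^2 + 9x + 22


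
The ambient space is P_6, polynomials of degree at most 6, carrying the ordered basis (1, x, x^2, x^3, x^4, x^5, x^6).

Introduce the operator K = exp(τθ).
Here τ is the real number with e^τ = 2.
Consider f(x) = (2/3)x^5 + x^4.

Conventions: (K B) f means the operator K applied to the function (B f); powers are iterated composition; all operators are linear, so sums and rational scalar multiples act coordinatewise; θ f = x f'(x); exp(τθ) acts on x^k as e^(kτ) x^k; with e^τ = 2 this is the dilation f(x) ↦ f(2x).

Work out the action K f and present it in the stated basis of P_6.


exp(τθ) x^k = e^(kτ) x^k; with e^τ = 2 this sends x^k to 2^k x^k
x^4 ↦ 16 x^4
x^5 ↦ 32 x^5
applying this coordinatewise to f: exp(τθ) f = (64/3)x^5 + 16x^4

the result is g(x) = (64/3)x^5 + 16x^4


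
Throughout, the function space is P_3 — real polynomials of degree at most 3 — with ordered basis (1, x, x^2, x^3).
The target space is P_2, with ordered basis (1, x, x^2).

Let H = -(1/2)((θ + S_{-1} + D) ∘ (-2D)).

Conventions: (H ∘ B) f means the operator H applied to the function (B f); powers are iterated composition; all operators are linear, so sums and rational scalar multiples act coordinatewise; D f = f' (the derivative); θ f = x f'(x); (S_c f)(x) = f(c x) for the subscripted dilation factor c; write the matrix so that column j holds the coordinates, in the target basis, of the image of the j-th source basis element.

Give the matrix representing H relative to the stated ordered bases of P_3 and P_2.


image of 1: 0
image of x: 1
image of x^2: 2
image of x^3: 9x^2 + 6x
each image's coordinates form column j of the matrix

the matrix is [[0, 1, 2, 0]; [0, 0, 0, 6]; [0, 0, 0, 9]] (rows listed top to bottom)


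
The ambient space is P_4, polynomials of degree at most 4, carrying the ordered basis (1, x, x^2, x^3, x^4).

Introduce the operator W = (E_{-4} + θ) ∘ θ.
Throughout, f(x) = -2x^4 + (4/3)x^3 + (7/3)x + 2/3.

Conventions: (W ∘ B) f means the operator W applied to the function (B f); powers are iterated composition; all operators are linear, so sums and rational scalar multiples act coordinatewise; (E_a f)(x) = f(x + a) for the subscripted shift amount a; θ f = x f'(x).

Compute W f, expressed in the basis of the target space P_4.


the image equals g(x) = -40x^4 + 144x^3 - 816x^2 + (6734/3)x - 6940/3

θ f = -8x^4 + 4x^3 + (7/3)x
E_{-4} θ f = -8x^4 + 132x^3 - 816x^2 + (6727/3)x - 6940/3
θ θ f = -32x^4 + 12x^3 + (7/3)x
(E_{-4} + θ) θ f = -40x^4 + 144x^3 - 816x^2 + (6734/3)x - 6940/3


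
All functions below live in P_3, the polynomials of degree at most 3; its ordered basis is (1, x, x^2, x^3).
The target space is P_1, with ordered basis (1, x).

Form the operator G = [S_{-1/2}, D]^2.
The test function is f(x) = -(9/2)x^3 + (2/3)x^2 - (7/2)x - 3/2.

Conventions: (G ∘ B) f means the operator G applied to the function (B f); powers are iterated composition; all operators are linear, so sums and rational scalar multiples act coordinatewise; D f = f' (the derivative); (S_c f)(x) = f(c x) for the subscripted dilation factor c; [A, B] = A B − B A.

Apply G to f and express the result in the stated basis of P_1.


D f = -(27/2)x^2 + (4/3)x - 7/2
S_{-1/2} D f = -(27/8)x^2 - (2/3)x - 7/2
S_{-1/2} f = (9/16)x^3 + (1/6)x^2 + (7/4)x - 3/2
D S_{-1/2} f = (27/16)x^2 + (1/3)x + 7/4
[S_{-1/2}, D] f = -(81/16)x^2 - x - 21/4
D [S_{-1/2}, D] f = -(81/8)x - 1
S_{-1/2} D [S_{-1/2}, D] f = (81/16)x - 1
S_{-1/2} [S_{-1/2}, D] f = -(81/64)x^2 + (1/2)x - 21/4
D S_{-1/2} [S_{-1/2}, D] f = -(81/32)x + 1/2
[S_{-1/2}, D] [S_{-1/2}, D] f = (243/32)x - 3/2

the image equals g(x) = (243/32)x - 3/2


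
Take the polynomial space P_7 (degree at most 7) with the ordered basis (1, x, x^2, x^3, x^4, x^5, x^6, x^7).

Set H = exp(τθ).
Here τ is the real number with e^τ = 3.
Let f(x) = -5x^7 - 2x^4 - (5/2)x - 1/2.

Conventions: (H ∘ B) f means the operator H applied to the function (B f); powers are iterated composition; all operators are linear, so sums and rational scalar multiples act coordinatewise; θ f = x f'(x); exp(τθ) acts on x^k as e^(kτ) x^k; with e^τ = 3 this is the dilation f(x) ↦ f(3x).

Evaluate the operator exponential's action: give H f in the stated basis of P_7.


g(x) = -10935x^7 - 162x^4 - (15/2)x - 1/2

exp(τθ) x^k = e^(kτ) x^k; with e^τ = 3 this sends x^k to 3^k x^k
x ↦ 3 x
x^4 ↦ 81 x^4
x^7 ↦ 2187 x^7
applying this coordinatewise to f: exp(τθ) f = -10935x^7 - 162x^4 - (15/2)x - 1/2


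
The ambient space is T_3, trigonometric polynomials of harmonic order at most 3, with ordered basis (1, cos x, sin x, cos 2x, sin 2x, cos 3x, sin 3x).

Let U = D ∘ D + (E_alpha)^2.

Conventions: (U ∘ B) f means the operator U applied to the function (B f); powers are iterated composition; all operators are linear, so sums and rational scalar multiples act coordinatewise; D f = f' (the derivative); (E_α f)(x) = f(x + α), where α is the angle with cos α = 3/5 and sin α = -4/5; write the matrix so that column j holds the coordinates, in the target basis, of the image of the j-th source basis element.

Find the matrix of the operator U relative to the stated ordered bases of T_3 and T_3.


the matrix is [[1, 0, 0, 0, 0, 0, 0]; [0, -32/25, -24/25, 0, 0, 0, 0]; [0, 24/25, -32/25, 0, 0, 0, 0]; [0, 0, 0, -3027/625, 336/625, 0, 0]; [0, 0, 0, -336/625, -3027/625, 0, 0]; [0, 0, 0, 0, 0, -128872/15625, 10296/15625]; [0, 0, 0, 0, 0, -10296/15625, -128872/15625]] (rows listed top to bottom)

image of 1: 1
image of cos x: -(32/25)cos x + (24/25)sin x
image of sin x: -(24/25)cos x - (32/25)sin x
image of cos 2x: -(3027/625)cos 2x - (336/625)sin 2x
image of sin 2x: (336/625)cos 2x - (3027/625)sin 2x
image of cos 3x: -(128872/15625)cos 3x - (10296/15625)sin 3x
image of sin 3x: (10296/15625)cos 3x - (128872/15625)sin 3x
each image's coordinates form column j of the matrix


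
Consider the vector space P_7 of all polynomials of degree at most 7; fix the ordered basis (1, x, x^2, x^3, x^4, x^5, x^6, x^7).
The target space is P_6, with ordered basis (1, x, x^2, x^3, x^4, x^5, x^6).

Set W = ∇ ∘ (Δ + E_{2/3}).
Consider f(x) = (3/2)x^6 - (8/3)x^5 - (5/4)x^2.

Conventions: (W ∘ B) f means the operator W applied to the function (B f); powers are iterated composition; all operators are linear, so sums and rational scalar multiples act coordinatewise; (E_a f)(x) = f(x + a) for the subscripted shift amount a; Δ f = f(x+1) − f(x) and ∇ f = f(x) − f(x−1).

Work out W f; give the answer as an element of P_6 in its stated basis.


the image equals g(x) = 9x^5 + (235/6)x^4 - (470/9)x^3 + (725/18)x^2 - (4927/162)x - 145/972

Δ f = 9x^5 + (55/6)x^4 + (10/3)x^3 - (25/6)x^2 - (41/6)x - 29/12
E_{2/3} f = (3/2)x^6 + (10/3)x^5 + (10/9)x^4 - (80/27)x^3 - (1525/324)x^2 - (757/243)x - 565/729
(Δ + E_{2/3}) f = (3/2)x^6 + (37/3)x^5 + (185/18)x^4 + (10/27)x^3 - (2875/324)x^2 - (4835/486)x - 9307/2916
∇ (Δ + E_{2/3}) f = 9x^5 + (235/6)x^4 - (470/9)x^3 + (725/18)x^2 - (4927/162)x - 145/972


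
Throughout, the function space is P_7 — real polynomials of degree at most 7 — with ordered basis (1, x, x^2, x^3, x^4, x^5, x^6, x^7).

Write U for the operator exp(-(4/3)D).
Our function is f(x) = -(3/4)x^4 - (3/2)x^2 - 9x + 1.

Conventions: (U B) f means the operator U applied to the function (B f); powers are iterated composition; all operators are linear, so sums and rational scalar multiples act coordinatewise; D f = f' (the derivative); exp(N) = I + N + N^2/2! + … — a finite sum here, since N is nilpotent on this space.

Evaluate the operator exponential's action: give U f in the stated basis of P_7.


g(x) = -(3/4)x^4 + 4x^3 - (19/2)x^2 + (19/9)x + 215/27

order-1 term: 4x^3 + 4x + 12
order-2 term: -8x^2 - 8/3
order-3 term: (64/9)x
order-4 term: -64/27
the series for exp(-(4/3)D) f terminates at order 4
exp(-(4/3)D) f = -(3/4)x^4 + 4x^3 - (19/2)x^2 + (19/9)x + 215/27


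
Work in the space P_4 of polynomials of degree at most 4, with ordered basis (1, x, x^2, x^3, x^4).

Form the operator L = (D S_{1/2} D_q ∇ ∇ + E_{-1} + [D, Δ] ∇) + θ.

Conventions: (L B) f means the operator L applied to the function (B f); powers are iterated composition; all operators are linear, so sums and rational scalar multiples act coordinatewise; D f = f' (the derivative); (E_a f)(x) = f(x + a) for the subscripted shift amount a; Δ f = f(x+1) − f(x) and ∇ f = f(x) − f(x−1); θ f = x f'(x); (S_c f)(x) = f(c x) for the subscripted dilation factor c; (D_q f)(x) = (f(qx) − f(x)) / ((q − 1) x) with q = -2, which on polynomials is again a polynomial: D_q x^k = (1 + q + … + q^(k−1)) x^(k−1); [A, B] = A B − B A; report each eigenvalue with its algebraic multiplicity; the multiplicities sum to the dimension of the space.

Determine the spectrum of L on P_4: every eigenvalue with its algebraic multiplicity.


λ = 1 (multiplicity 1), λ = 2 (multiplicity 1), λ = 3 (multiplicity 1), λ = 4 (multiplicity 1), λ = 5 (multiplicity 1)

image of 1: 1
image of x: 2x - 1
image of x^2: 3x^2 - 2x + 1
image of x^3: 4x^3 - 3x^2 + 3x - 1
image of x^4: 5x^4 - 4x^3 + 6x^2 - 4x - 5
the matrix is upper triangular; its diagonal is (1, 2, 3, 4, 5)
for a triangular matrix the eigenvalues are the diagonal entries, with algebraic multiplicity their repetition count


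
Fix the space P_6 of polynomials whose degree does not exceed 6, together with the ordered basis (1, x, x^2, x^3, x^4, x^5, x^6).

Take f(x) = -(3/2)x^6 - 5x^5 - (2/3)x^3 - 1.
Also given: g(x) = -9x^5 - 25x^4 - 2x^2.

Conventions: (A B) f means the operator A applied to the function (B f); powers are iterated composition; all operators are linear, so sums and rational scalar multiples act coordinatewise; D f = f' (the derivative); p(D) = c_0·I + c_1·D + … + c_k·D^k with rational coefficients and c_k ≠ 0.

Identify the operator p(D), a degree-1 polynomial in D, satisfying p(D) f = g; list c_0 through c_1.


D^0 f = -(3/2)x^6 - 5x^5 - (2/3)x^3 - 1
D^1 f = -9x^5 - 25x^4 - 2x^2
matching coefficients of g against c_0 f + c_1 Df + … from the top degree down determines the c_i
solution: c_0 = 0, c_1 = 1

c_0 = 0, c_1 = 1


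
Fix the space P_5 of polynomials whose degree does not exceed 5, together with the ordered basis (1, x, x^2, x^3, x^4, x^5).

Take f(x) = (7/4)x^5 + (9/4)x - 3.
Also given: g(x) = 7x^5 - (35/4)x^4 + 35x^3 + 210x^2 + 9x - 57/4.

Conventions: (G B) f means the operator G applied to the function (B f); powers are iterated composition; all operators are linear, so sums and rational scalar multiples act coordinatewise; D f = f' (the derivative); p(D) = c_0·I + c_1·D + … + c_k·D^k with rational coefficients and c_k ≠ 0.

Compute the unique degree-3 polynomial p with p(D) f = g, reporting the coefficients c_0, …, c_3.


c_0 = 4, c_1 = -1, c_2 = 1, c_3 = 2

D^0 f = (7/4)x^5 + (9/4)x - 3
D^1 f = (35/4)x^4 + 9/4
D^2 f = 35x^3
D^3 f = 105x^2
matching coefficients of g against c_0 f + c_1 Df + … from the top degree down determines the c_i
solution: c_0 = 4, c_1 = -1, c_2 = 1, c_3 = 2


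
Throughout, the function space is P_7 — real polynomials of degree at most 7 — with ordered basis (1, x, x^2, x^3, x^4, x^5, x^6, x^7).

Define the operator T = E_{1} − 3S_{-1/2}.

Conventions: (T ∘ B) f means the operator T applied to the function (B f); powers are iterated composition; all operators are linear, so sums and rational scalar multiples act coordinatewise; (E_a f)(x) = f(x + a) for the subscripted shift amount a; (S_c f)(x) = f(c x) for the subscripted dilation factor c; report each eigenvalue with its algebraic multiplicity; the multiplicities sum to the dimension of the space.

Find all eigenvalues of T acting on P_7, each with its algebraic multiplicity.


λ = -2 (multiplicity 1), λ = 1/4 (multiplicity 1), λ = 13/16 (multiplicity 1), λ = 61/64 (multiplicity 1), λ = 131/128 (multiplicity 1), λ = 35/32 (multiplicity 1), λ = 11/8 (multiplicity 1), λ = 5/2 (multiplicity 1)

image of 1: -2
image of x: (5/2)x + 1
image of x^2: (1/4)x^2 + 2x + 1
image of x^3: (11/8)x^3 + 3x^2 + 3x + 1
image of x^4: (13/16)x^4 + 4x^3 + 6x^2 + 4x + 1
image of x^5: (35/32)x^5 + 5x^4 + 10x^3 + 10x^2 + 5x + 1
image of x^6: (61/64)x^6 + 6x^5 + 15x^4 + 20x^3 + 15x^2 + 6x + 1
image of x^7: (131/128)x^7 + 7x^6 + 21x^5 + 35x^4 + 35x^3 + 21x^2 + 7x + 1
the matrix is upper triangular; its diagonal is (-2, 5/2, 1/4, 11/8, 13/16, 35/32, 61/64, 131/128)
for a triangular matrix the eigenvalues are the diagonal entries, with algebraic multiplicity their repetition count


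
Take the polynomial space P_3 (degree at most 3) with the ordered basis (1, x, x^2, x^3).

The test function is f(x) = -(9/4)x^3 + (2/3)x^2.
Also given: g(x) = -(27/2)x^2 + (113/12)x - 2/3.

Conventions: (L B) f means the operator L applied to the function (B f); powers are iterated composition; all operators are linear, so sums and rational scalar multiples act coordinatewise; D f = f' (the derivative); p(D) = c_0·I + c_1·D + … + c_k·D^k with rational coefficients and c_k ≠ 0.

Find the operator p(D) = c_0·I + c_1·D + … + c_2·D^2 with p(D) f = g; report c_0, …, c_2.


c_0 = 0, c_1 = 2, c_2 = -1/2

D^0 f = -(9/4)x^3 + (2/3)x^2
D^1 f = -(27/4)x^2 + (4/3)x
D^2 f = -(27/2)x + 4/3
matching coefficients of g against c_0 f + c_1 Df + … from the top degree down determines the c_i
solution: c_0 = 0, c_1 = 2, c_2 = -1/2


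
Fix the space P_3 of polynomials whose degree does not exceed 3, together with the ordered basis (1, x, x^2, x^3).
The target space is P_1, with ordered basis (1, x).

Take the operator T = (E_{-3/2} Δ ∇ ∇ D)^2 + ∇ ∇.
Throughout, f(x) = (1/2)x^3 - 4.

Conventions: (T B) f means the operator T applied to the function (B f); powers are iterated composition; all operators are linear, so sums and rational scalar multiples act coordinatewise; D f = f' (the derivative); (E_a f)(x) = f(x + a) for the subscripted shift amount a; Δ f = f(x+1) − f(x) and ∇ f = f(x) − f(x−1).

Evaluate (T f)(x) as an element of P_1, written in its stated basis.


D f = (3/2)x^2
∇ D f = 3x - 3/2
∇ (∇ D) f = 3
Δ ∇ (∇ D) f = 0
E_{-3/2} Δ ∇ (∇ D) f = 0
D (E_{-3/2} Δ ∇ ∇ D) f = 0
∇ D (E_{-3/2} Δ ∇ ∇ D) f = 0
∇ (∇ D) (E_{-3/2} Δ ∇ ∇ D) f = 0
Δ ∇ (∇ D) (E_{-3/2} Δ ∇ ∇ D) f = 0
E_{-3/2} Δ ∇ (∇ D) (E_{-3/2} Δ ∇ ∇ D) f = 0
∇ f = (3/2)x^2 - (3/2)x + 1/2
∇ ∇ f = 3x - 3
((E_{-3/2} Δ ∇ ∇ D)^2 + ∇ ∇) f = 3x - 3

the result is g(x) = 3x - 3


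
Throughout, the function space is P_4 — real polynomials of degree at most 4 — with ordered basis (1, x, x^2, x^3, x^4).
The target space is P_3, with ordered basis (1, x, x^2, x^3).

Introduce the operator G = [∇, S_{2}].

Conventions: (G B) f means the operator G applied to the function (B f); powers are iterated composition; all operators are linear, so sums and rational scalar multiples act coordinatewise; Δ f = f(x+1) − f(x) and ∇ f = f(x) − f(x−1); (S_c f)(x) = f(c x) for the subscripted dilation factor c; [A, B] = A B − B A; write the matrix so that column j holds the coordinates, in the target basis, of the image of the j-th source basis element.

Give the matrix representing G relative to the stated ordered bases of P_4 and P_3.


the matrix is [[0, 1, -3, 7, -15]; [0, 0, 4, -18, 56]; [0, 0, 0, 12, -72]; [0, 0, 0, 0, 32]] (rows listed top to bottom)

image of 1: 0
image of x: 1
image of x^2: 4x - 3
image of x^3: 12x^2 - 18x + 7
image of x^4: 32x^3 - 72x^2 + 56x - 15
each image's coordinates form column j of the matrix


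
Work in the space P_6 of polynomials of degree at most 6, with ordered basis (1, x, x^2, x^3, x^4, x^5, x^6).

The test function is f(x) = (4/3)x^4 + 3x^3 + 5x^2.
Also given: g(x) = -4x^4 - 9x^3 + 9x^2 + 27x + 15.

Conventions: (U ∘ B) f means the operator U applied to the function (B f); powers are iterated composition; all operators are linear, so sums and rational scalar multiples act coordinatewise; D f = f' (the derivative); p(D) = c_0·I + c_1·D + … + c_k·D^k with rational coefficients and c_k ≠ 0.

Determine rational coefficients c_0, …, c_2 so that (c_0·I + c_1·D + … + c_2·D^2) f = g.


D^0 f = (4/3)x^4 + 3x^3 + 5x^2
D^1 f = (16/3)x^3 + 9x^2 + 10x
D^2 f = 16x^2 + 18x + 10
matching coefficients of g against c_0 f + c_1 Df + … from the top degree down determines the c_i
solution: c_0 = -3, c_1 = 0, c_2 = 3/2

p(D) = -3·I + (3/2)·D^2, i.e. c_0 = -3, c_1 = 0, c_2 = 3/2


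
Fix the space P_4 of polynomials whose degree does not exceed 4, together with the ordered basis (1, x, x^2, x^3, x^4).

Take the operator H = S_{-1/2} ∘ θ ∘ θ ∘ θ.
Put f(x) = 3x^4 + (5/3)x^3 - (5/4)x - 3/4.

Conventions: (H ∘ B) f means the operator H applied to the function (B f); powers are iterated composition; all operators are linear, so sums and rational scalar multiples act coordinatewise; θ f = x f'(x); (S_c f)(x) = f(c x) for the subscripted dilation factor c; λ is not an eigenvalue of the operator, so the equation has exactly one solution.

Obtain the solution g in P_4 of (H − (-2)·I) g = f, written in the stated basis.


g(x) = (1/2)x^4 - (40/33)x^3 - (5/6)x - 3/8

write g with unknown coordinates in the stated basis and equate coefficients in (H − (-2)·I) g = f
solving from the highest basis element down gives g = (1/2)x^4 - (40/33)x^3 - (5/6)x - 3/8
check: H g = 2x^4 + (45/11)x^3 + (5/12)x
so H g − (-2)·g = 3x^4 + (5/3)x^3 - (5/4)x - 3/4 = f ✓


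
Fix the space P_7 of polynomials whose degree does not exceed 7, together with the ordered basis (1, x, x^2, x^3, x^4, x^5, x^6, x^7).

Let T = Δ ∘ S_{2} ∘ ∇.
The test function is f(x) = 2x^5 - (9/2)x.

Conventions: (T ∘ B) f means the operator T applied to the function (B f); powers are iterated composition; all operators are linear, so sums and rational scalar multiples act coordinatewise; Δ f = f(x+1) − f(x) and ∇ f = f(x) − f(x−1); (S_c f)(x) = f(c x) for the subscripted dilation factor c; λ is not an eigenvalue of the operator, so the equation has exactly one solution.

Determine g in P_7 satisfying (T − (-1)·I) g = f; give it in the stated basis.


write g with unknown coordinates in the stated basis and equate coefficients in (T − (-1)·I) g = f
solving from the highest basis element down gives g = 2x^5 - 640x^3 - 480x^2 + (30071/2)x + 5700
check: T g = 640x^3 + 480x^2 - 15040x - 5700
so T g − (-1)·g = 2x^5 - (9/2)x = f ✓

the image equals g(x) = 2x^5 - 640x^3 - 480x^2 + (30071/2)x + 5700


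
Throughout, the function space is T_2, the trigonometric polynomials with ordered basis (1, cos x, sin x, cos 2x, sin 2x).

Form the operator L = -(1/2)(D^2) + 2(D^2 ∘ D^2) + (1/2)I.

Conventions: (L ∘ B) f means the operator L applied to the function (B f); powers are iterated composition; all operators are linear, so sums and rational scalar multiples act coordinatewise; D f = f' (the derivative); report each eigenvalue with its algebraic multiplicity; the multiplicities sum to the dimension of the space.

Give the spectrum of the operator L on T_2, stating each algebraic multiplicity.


λ = 1/2 (multiplicity 1), λ = 3 (multiplicity 2), λ = 69/2 (multiplicity 2)

image of 1: 1/2
image of cos x: 3cos x
image of sin x: 3sin x
image of cos 2x: (69/2)cos 2x
image of sin 2x: (69/2)sin 2x
the matrix is diagonal; its diagonal is (1/2, 3, 3, 69/2, 69/2)
for a triangular matrix the eigenvalues are the diagonal entries, with algebraic multiplicity their repetition count


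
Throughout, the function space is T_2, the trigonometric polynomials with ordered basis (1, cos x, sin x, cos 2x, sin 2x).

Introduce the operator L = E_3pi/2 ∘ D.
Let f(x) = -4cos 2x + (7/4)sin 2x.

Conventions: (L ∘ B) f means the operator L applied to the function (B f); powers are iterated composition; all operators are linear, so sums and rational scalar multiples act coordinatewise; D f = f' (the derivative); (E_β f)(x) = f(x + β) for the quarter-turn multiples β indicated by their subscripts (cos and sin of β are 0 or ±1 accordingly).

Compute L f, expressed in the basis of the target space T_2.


D f = (7/2)cos 2x + 8sin 2x
E_3pi/2 D f = -(7/2)cos 2x - 8sin 2x

g(x) = -(7/2)cos 2x - 8sin 2x


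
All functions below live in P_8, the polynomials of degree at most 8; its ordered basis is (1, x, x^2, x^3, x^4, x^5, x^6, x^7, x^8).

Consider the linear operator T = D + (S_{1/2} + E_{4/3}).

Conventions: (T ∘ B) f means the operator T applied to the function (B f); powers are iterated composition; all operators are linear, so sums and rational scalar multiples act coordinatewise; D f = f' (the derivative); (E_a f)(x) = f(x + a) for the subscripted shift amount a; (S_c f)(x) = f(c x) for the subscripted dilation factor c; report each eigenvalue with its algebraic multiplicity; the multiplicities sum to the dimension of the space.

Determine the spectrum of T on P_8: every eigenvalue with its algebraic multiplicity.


λ = 257/256 (multiplicity 1), λ = 129/128 (multiplicity 1), λ = 65/64 (multiplicity 1), λ = 33/32 (multiplicity 1), λ = 17/16 (multiplicity 1), λ = 9/8 (multiplicity 1), λ = 5/4 (multiplicity 1), λ = 3/2 (multiplicity 1), λ = 2 (multiplicity 1)

image of 1: 2
image of x: (3/2)x + 7/3
image of x^2: (5/4)x^2 + (14/3)x + 16/9
image of x^3: (9/8)x^3 + 7x^2 + (16/3)x + 64/27
image of x^4: (17/16)x^4 + (28/3)x^3 + (32/3)x^2 + (256/27)x + 256/81
image of x^5: (33/32)x^5 + (35/3)x^4 + (160/9)x^3 + (640/27)x^2 + (1280/81)x + 1024/243
image of x^6: (65/64)x^6 + 14x^5 + (80/3)x^4 + (1280/27)x^3 + (1280/27)x^2 + (2048/81)x + 4096/729
image of x^7: (129/128)x^7 + (49/3)x^6 + (112/3)x^5 + (2240/27)x^4 + (8960/81)x^3 + (7168/81)x^2 + (28672/729)x + 16384/2187
image of x^8: (257/256)x^8 + (56/3)x^7 + (448/9)x^6 + (3584/27)x^5 + (17920/81)x^4 + (57344/243)x^3 + (114688/729)x^2 + (131072/2187)x + 65536/6561
the matrix is upper triangular; its diagonal is (2, 3/2, 5/4, 9/8, 17/16, 33/32, 65/64, 129/128, 257/256)
for a triangular matrix the eigenvalues are the diagonal entries, with algebraic multiplicity their repetition count


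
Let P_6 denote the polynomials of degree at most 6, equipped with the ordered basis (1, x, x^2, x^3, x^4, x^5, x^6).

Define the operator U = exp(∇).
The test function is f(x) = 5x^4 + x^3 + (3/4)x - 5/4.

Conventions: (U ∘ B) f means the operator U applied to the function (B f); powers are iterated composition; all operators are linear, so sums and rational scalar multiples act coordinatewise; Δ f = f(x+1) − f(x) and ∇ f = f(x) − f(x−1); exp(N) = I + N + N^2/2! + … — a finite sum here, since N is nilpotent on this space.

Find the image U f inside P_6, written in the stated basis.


the result is g(x) = 5x^4 + 21x^3 + 3x^2 - (77/4)x + 7/2

order-1 term: 20x^3 - 27x^2 + 17x - 13/4
order-2 term: 30x^2 - 57x + 32
order-3 term: 20x - 29
order-4 term: 5
the series for exp(∇) f terminates at order 4
exp(∇) f = 5x^4 + 21x^3 + 3x^2 - (77/4)x + 7/2


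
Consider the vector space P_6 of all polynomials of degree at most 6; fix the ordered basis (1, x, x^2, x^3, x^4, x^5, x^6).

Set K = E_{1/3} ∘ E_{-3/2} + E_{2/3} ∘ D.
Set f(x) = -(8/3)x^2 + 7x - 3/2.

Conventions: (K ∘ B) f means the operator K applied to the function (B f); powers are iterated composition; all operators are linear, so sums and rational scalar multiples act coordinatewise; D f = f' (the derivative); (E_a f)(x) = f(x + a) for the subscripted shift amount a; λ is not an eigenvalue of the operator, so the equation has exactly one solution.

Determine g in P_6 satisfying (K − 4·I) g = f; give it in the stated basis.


write g with unknown coordinates in the stated basis and equate coefficients in (K − 4·I) g = f
solving from the highest basis element down gives g = (8/9)x^2 - (197/81)x + 1045/729
check: K g = (8/9)x^2 - (221/81)x + 6173/1458
so K g − 4·g = -(8/3)x^2 + 7x - 3/2 = f ✓

the result is g(x) = (8/9)x^2 - (197/81)x + 1045/729


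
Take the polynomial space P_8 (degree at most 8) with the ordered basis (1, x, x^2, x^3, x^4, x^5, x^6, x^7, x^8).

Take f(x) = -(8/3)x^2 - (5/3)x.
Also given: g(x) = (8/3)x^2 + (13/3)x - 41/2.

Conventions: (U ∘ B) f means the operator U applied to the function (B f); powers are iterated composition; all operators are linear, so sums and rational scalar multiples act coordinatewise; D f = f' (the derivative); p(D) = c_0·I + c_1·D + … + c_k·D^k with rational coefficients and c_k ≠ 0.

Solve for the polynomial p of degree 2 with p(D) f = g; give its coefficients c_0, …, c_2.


p(D) = -I − (1/2)·D + 4·D^2, i.e. c_0 = -1, c_1 = -1/2, c_2 = 4

D^0 f = -(8/3)x^2 - (5/3)x
D^1 f = -(16/3)x - 5/3
D^2 f = -16/3
matching coefficients of g against c_0 f + c_1 Df + … from the top degree down determines the c_i
solution: c_0 = -1, c_1 = -1/2, c_2 = 4


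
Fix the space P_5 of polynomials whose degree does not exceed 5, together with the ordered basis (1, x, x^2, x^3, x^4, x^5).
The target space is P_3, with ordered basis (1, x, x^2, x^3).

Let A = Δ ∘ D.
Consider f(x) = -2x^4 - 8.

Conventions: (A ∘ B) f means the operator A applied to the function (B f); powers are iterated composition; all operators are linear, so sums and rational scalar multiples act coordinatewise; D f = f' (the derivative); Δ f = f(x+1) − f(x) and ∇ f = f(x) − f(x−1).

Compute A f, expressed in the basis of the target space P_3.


the result is g(x) = -24x^2 - 24x - 8

D f = -8x^3
Δ D f = -24x^2 - 24x - 8


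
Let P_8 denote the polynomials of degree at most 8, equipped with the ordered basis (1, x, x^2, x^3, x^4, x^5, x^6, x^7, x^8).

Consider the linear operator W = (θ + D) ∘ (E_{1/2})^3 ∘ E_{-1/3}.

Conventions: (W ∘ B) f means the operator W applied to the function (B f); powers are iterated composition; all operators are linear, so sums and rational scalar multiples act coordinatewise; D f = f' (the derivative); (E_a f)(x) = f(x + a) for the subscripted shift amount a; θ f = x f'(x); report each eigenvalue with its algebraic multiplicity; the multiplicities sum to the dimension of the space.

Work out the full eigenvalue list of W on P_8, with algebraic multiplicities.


λ = 0 (multiplicity 1), λ = 1 (multiplicity 1), λ = 2 (multiplicity 1), λ = 3 (multiplicity 1), λ = 4 (multiplicity 1), λ = 5 (multiplicity 1), λ = 6 (multiplicity 1), λ = 7 (multiplicity 1), λ = 8 (multiplicity 1)

image of 1: 0
image of x: x + 1
image of x^2: 2x^2 + (13/3)x + 7/3
image of x^3: 3x^3 + 10x^2 + (133/12)x + 49/12
image of x^4: 4x^4 + 18x^3 + (91/3)x^2 + (1225/54)x + 343/54
image of x^5: 5x^5 + (85/3)x^4 + (385/6)x^3 + (1960/27)x^2 + (53165/1296)x + 12005/1296
image of x^6: 6x^6 + 41x^5 + (350/3)x^4 + (3185/18)x^3 + (32585/216)x^2 + (88837/1296)x + 16807/1296
image of x^7: 7x^7 + 56x^6 + (2303/12)x^5 + (39445/108)x^4 + (60025/144)x^3 + (184877/648)x^2 + (5058907/46656)x + 823543/46656
image of x^8: 8x^8 + (220/3)x^7 + 294x^6 + (18179/27)x^5 + (156065/162)x^4 + (285719/324)x^3 + (2941225/5832)x^2 + (5764801/34992)x + 823543/34992
the matrix is upper triangular; its diagonal is (0, 1, 2, 3, 4, 5, 6, 7, 8)
for a triangular matrix the eigenvalues are the diagonal entries, with algebraic multiplicity their repetition count


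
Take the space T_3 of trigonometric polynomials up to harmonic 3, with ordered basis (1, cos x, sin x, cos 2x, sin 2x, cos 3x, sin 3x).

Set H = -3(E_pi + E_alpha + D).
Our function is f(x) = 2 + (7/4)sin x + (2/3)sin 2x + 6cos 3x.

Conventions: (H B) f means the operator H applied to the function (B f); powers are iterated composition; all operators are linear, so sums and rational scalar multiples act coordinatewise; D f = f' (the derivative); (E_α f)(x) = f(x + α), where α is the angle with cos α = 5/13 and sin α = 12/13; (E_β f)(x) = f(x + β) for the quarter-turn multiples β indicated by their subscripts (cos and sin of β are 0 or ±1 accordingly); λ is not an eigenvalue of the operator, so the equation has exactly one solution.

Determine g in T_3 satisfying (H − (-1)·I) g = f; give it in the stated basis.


write g with unknown coordinates in the stated basis and equate coefficients in (H − (-1)·I) g = f
solving from the highest basis element down gives g = -2/5 + (525/2152)cos x + (259/2152)sin x + (916/11173)cos 2x + (38/33519)sin 2x + (44679/118505)cos 3x - (51867/118505)sin 3x
check: H g = 12/5 - (525/2152)cos x + (3507/2152)sin x - (916/11173)cos 2x + (7436/11173)sin 2x + (666351/118505)cos 3x + (51867/118505)sin 3x
so H g − (-1)·g = 2 + (7/4)sin x + (2/3)sin 2x + 6cos 3x = f ✓

the result is g(x) = -2/5 + (525/2152)cos x + (259/2152)sin x + (916/11173)cos 2x + (38/33519)sin 2x + (44679/118505)cos 3x - (51867/118505)sin 3x


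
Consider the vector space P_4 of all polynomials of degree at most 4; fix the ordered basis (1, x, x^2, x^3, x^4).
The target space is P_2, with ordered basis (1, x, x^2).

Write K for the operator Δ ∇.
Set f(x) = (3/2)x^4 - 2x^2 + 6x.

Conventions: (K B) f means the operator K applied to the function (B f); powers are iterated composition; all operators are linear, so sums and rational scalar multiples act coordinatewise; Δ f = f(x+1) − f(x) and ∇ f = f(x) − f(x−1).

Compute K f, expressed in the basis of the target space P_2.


∇ f = 6x^3 - 9x^2 + 2x + 13/2
Δ ∇ f = 18x^2 - 1

the image equals g(x) = 18x^2 - 1


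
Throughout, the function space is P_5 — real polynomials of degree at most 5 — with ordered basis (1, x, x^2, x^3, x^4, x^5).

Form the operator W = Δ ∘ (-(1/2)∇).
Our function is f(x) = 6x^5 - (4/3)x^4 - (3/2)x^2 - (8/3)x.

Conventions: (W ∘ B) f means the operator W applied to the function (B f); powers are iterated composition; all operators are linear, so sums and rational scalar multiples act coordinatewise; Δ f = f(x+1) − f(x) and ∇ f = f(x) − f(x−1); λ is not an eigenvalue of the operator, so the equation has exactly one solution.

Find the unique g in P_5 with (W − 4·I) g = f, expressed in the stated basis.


write g with unknown coordinates in the stated basis and equate coefficients in (W − 4·I) g = f
solving from the highest basis element down gives g = -(3/2)x^5 + (1/3)x^4 + (15/4)x^3 - (1/8)x^2 - (13/48)x - 5/96
check: W g = 15x^3 - 2x^2 - (15/4)x - 5/24
so W g − 4·g = 6x^5 - (4/3)x^4 - (3/2)x^2 - (8/3)x = f ✓

the image equals g(x) = -(3/2)x^5 + (1/3)x^4 + (15/4)x^3 - (1/8)x^2 - (13/48)x - 5/96


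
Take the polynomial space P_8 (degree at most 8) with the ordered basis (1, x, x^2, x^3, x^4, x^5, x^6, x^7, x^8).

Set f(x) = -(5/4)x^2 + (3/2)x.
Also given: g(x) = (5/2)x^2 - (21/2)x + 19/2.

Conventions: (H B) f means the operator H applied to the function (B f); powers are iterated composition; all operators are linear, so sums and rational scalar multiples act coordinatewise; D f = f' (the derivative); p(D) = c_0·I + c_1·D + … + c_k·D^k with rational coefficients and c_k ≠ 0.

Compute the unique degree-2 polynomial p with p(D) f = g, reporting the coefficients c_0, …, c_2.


D^0 f = -(5/4)x^2 + (3/2)x
D^1 f = -(5/2)x + 3/2
D^2 f = -5/2
matching coefficients of g against c_0 f + c_1 Df + … from the top degree down determines the c_i
solution: c_0 = -2, c_1 = 3, c_2 = -2

p(D) = -2·I + 3·D − 2·D^2, i.e. c_0 = -2, c_1 = 3, c_2 = -2


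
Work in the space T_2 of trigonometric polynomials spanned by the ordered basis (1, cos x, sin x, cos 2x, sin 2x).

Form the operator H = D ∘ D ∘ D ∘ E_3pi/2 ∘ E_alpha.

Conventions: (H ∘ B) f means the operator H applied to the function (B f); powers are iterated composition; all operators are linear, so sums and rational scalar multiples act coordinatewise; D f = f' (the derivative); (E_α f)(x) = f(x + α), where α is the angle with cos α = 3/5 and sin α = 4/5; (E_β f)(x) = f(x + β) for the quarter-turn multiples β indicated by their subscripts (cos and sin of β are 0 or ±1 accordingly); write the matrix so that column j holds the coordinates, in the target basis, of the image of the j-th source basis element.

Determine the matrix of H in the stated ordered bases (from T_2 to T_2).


the matrix is [[0, 0, 0, 0, 0]; [0, -3/5, -4/5, 0, 0]; [0, 4/5, -3/5, 0, 0]; [0, 0, 0, -192/25, -56/25]; [0, 0, 0, 56/25, -192/25]] (rows listed top to bottom)

image of 1: 0
image of cos x: -(3/5)cos x + (4/5)sin x
image of sin x: -(4/5)cos x - (3/5)sin x
image of cos 2x: -(192/25)cos 2x + (56/25)sin 2x
image of sin 2x: -(56/25)cos 2x - (192/25)sin 2x
each image's coordinates form column j of the matrix
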